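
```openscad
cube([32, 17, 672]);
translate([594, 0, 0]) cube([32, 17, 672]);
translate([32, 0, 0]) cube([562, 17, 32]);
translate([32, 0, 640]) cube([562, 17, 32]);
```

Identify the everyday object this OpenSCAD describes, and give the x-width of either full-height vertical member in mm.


A picture frame. The border width is 32 mm.

Four thin pieces enclosing a rectangular opening — a picture frame. The two full-height stiles are 672 mm tall; the top rail sits at z = 640 and is 32 mm tall, so the border above the opening is 672 − 640 = 32 mm, matching the stile x-width.


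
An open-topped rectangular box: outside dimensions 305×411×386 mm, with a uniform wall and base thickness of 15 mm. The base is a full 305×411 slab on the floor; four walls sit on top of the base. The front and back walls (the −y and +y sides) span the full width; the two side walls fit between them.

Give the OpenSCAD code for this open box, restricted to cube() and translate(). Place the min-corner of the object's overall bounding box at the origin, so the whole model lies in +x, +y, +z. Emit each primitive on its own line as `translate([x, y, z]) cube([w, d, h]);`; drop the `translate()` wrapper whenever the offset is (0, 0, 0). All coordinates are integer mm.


cube([305, 411, 15]);
translate([0, 0, 15]) cube([305, 15, 371]);
translate([0, 396, 15]) cube([305, 15, 371]);
translate([0, 15, 15]) cube([15, 381, 371]);
translate([290, 15, 15]) cube([15, 381, 371]);


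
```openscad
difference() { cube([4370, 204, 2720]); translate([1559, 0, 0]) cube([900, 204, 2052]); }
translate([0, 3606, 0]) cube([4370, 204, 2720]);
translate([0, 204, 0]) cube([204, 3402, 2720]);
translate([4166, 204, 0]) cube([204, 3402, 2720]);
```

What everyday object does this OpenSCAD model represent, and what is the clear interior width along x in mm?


A single room. The interior width is 3962 mm.

Four walls enclosing a rectangle with a door in the front wall — a room. Outside width 4370 minus two 204 mm walls gives 3962 mm.


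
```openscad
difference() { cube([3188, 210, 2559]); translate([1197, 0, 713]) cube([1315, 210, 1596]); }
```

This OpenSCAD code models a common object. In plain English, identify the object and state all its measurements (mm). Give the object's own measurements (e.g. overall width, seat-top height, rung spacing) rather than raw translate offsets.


A wall 3188 mm long (x), 210 mm thick (y), 2559 mm tall, with a rectangular window opening cut through it. The opening is 1315 mm wide and 1596 mm tall; its sill is at z = 713 mm and its near (−x) edge is 1197 mm from the wall's −x end. The opening passes through the full wall thickness.


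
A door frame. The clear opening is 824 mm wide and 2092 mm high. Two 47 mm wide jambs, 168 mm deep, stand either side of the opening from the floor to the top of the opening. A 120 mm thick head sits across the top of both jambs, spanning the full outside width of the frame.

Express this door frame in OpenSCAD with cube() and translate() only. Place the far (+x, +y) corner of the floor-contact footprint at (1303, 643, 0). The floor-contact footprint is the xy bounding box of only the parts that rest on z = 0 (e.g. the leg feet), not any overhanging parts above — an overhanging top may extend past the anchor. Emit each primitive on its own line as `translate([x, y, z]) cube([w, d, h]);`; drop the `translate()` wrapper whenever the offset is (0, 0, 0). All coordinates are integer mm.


translate([385, 475, 0]) cube([47, 168, 2092]);
translate([1256, 475, 0]) cube([47, 168, 2092]);
translate([385, 475, 2092]) cube([918, 168, 120]);


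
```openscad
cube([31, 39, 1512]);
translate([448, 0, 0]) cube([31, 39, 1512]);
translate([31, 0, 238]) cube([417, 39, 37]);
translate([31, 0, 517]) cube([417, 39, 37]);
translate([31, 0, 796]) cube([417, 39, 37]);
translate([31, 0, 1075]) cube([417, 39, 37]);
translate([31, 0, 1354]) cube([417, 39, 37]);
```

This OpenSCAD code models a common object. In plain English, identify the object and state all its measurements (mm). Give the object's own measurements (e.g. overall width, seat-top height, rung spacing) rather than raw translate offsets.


A straight ladder. Two 31×39 mm vertical rails, 1512 mm tall, stand 479 mm apart (outside-to-outside) with their front faces coplanar on the −y side. 5 rungs, each 39 mm deep and 37 mm tall, span between the inner faces of the rails, front faces flush with the rails. The lowest rung's underside is at z = 238 mm and rungs are spaced 279 mm apart (underside to underside).


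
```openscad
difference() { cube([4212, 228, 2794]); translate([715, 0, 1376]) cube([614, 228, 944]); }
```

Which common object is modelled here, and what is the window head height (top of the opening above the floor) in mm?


A wall with a window opening. The window head height is 2320 mm.

A wall with a rectangular opening subtracted — a window. Sill at z = 1376, opening 944 mm tall, so the head is at 1376 + 944 = 2320 mm.


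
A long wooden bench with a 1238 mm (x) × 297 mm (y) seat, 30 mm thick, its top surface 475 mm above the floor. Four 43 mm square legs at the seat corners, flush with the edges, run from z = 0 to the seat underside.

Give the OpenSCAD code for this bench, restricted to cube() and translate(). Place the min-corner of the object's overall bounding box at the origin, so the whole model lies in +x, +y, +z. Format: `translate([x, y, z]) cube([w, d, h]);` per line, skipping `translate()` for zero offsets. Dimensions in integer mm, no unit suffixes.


// leg_h = 475 − 30 = 445
translate([0, 0, 445]) cube([1238, 297, 30]);
cube([43, 43, 445]);
translate([0, 254, 0]) cube([43, 43, 445]);
translate([1195, 0, 0]) cube([43, 43, 445]);
translate([1195, 254, 0]) cube([43, 43, 445]);


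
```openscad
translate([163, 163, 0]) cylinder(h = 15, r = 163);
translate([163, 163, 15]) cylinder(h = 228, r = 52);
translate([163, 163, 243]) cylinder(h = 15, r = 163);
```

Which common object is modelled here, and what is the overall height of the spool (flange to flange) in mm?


A spool. The overall height is 258 mm.

Three coaxial cylinders, large–small–large — a spool. Two 15 mm flanges and a 228 mm core give 15 + 228 + 15 = 258 mm.


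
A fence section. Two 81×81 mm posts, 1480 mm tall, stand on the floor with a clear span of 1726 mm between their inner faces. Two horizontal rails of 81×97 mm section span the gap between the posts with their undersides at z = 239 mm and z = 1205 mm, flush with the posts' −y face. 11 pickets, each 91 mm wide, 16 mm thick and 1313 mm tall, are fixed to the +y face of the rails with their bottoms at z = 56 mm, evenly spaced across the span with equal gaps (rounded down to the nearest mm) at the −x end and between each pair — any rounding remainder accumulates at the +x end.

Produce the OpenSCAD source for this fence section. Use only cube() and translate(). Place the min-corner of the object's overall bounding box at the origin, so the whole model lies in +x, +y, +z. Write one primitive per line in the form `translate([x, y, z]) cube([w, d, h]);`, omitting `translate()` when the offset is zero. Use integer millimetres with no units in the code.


cube([81, 81, 1480]);
translate([1807, 0, 0]) cube([81, 81, 1480]);
translate([81, 0, 239]) cube([1726, 81, 97]);
translate([81, 0, 1205]) cube([1726, 81, 97]);
translate([141, 81, 56]) cube([91, 16, 1313]);
translate([292, 81, 56]) cube([91, 16, 1313]);
translate([443, 81, 56]) cube([91, 16, 1313]);
translate([594, 81, 56]) cube([91, 16, 1313]);
translate([745, 81, 56]) cube([91, 16, 1313]);
translate([896, 81, 56]) cube([91, 16, 1313]);
translate([1047, 81, 56]) cube([91, 16, 1313]);
translate([1198, 81, 56]) cube([91, 16, 1313]);
translate([1349, 81, 56]) cube([91, 16, 1313]);
translate([1500, 81, 56]) cube([91, 16, 1313]);
translate([1651, 81, 56]) cube([91, 16, 1313]);


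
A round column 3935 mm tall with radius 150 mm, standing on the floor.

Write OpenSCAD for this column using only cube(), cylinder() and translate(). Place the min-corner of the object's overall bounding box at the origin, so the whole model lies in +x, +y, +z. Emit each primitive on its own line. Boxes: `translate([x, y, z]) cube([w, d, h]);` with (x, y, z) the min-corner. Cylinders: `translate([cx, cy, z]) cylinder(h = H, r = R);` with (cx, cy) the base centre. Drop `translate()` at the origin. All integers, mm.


translate([150, 150, 0]) cylinder(h = 3935, r = 150);


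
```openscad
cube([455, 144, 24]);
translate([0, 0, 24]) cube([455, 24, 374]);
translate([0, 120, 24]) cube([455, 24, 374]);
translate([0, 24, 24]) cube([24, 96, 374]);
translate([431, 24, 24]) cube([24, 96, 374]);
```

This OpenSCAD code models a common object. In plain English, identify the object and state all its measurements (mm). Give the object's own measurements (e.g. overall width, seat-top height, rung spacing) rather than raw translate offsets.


An open-topped rectangular box: outside dimensions 455×144×398 mm, with a uniform wall and base thickness of 24 mm. The base is a full 455×144 slab on the floor; four walls sit on top of the base. The front and back walls (the −y and +y sides) span the full width; the two side walls fit between them.


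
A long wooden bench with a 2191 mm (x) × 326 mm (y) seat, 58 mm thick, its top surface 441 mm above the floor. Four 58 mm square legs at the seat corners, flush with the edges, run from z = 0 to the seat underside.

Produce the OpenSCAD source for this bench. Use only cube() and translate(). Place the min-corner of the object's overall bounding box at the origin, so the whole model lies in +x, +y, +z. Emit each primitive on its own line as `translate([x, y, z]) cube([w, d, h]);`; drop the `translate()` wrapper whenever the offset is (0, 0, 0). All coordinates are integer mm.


translate([0, 0, 383]) cube([2191, 326, 58]);
cube([58, 58, 383]);
translate([0, 268, 0]) cube([58, 58, 383]);
translate([2133, 0, 0]) cube([58, 58, 383]);
translate([2133, 268, 0]) cube([58, 58, 383]);


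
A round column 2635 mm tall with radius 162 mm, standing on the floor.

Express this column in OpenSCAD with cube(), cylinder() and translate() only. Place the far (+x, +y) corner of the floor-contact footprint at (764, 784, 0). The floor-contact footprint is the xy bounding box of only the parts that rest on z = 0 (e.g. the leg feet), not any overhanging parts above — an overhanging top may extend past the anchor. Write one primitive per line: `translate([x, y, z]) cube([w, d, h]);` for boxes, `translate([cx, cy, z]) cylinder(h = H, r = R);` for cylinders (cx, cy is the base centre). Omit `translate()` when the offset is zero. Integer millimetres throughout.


translate([602, 622, 0]) cylinder(h = 2635, r = 162);


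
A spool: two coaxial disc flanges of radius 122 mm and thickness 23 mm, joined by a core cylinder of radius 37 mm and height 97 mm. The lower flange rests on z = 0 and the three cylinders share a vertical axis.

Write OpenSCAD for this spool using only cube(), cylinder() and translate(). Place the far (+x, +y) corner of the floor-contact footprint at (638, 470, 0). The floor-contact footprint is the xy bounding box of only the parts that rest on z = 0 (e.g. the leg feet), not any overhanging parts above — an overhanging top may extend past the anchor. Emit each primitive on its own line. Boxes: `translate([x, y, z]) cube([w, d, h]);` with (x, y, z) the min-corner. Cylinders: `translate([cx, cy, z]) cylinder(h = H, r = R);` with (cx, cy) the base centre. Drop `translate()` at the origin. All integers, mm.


translate([516, 348, 0]) cylinder(h = 23, r = 122);
translate([516, 348, 23]) cylinder(h = 97, r = 37);
translate([516, 348, 120]) cylinder(h = 23, r = 122);


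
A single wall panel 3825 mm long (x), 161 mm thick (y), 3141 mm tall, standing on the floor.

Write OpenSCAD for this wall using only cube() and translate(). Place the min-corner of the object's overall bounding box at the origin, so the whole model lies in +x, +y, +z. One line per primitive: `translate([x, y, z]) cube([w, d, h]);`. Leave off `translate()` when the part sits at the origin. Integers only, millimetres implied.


cube([3825, 161, 3141]);


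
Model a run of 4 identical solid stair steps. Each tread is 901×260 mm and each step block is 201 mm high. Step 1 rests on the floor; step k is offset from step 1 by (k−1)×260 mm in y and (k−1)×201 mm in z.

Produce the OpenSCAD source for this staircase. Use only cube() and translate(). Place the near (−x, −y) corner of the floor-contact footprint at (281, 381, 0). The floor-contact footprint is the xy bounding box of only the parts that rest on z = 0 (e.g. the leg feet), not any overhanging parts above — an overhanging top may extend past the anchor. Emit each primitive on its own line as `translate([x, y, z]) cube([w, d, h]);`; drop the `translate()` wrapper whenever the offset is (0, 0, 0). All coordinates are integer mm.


translate([281, 381, 0]) cube([901, 260, 201]);
translate([281, 641, 201]) cube([901, 260, 201]);
translate([281, 901, 402]) cube([901, 260, 201]);
translate([281, 1161, 603]) cube([901, 260, 201]);


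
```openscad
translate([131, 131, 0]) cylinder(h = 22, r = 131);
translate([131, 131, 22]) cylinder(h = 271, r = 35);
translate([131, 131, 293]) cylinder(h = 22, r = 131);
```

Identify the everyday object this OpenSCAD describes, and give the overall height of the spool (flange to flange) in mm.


A spool. The overall height is 315 mm.

Three coaxial cylinders, large–small–large — a spool. Two 22 mm flanges and a 271 mm core give 22 + 271 + 22 = 315 mm.


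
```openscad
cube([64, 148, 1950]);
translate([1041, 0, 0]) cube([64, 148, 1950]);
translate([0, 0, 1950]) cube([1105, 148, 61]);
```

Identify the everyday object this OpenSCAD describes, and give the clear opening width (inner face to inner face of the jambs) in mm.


A door frame. The clear opening width is 977 mm.

Two 1950 mm tall posts with a header on top — a door frame. The left jamb is 64 mm wide at x = 0; the right jamb starts at x = 1041. The clear opening is 1041 − 64 = 977 mm.


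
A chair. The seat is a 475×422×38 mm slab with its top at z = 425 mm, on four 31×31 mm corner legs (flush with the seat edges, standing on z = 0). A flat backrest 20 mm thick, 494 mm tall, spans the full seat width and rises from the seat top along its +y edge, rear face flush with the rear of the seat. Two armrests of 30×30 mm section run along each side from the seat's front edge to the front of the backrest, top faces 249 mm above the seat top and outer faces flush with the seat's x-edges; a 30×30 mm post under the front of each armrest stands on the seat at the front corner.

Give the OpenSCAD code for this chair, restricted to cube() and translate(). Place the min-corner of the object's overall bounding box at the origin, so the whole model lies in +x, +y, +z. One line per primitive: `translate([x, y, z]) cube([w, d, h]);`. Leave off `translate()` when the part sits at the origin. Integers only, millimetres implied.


translate([0, 0, 387]) cube([475, 422, 38]);
cube([31, 31, 387]);
translate([444, 0, 0]) cube([31, 31, 387]);
translate([0, 391, 0]) cube([31, 31, 387]);
translate([444, 391, 0]) cube([31, 31, 387]);
translate([0, 402, 425]) cube([475, 20, 494]);
translate([0, 0, 644]) cube([30, 402, 30]);
translate([445, 0, 644]) cube([30, 402, 30]);
translate([0, 0, 425]) cube([30, 30, 219]);
translate([445, 0, 425]) cube([30, 30, 219]);


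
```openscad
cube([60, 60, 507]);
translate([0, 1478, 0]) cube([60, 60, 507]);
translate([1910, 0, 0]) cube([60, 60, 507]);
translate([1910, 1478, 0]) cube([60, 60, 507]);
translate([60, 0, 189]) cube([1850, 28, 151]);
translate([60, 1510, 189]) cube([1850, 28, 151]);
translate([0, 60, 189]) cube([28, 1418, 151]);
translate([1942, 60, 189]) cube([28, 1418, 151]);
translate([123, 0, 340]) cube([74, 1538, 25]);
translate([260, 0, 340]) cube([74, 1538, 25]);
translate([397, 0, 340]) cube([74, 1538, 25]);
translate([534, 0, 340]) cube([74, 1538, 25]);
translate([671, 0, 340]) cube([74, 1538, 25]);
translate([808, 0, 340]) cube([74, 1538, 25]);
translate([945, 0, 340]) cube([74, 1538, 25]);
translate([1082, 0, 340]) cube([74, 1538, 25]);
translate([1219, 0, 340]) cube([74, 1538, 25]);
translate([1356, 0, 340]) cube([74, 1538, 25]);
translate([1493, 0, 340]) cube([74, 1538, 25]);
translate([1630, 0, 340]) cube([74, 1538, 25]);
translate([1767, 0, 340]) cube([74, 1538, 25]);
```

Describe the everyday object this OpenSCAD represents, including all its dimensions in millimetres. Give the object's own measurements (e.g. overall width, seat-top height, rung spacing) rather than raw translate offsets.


A bed frame 1970 mm long (x) by 1538 mm wide (y). Four 60×60 mm corner posts, 507 mm tall, at the corners of the footprint. Four rails of 28 mm thickness and 151 mm height run between adjacent posts with their undersides at z = 189 mm, their outer faces flush with the outside of the frame (the two x-running rails run between the posts' inner faces; the two y-running rails run between the posts' inner faces). 13 slats, each 74 mm wide (x) and 25 mm thick, lie across the top of the two x-running rails, running the full 1538 mm width of the frame in y; along x they sit between the end posts with a 63 mm gap after the −x posts and between neighbouring slats, leaving 69 mm before the +x posts.


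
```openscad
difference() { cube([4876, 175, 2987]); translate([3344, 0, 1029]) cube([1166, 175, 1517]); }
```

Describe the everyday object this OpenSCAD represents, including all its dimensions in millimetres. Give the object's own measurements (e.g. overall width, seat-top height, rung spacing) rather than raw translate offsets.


A wall 4876 mm long (x), 175 mm thick (y), 2987 mm tall, with a rectangular window opening cut through it. The opening is 1166 mm wide and 1517 mm tall; its sill is at z = 1029 mm and its near (−x) edge is 3344 mm from the wall's −x end. The opening passes through the full wall thickness.


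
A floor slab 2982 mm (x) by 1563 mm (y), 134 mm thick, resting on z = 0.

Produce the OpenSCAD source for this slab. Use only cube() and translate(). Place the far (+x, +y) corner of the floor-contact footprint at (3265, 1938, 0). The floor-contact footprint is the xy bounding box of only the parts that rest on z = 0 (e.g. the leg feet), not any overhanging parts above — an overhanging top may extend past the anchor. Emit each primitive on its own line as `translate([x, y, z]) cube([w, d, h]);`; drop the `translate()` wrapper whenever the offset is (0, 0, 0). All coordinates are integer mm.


translate([283, 375, 0]) cube([2982, 1563, 134]);


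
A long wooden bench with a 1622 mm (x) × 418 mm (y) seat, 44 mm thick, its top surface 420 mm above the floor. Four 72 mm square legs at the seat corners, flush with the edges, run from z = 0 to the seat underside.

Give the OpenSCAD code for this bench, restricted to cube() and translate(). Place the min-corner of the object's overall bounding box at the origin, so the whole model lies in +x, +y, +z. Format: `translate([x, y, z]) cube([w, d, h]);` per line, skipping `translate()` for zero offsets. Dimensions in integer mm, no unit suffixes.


translate([0, 0, 376]) cube([1622, 418, 44]);
cube([72, 72, 376]);
translate([0, 346, 0]) cube([72, 72, 376]);
translate([1550, 0, 0]) cube([72, 72, 376]);
translate([1550, 346, 0]) cube([72, 72, 376]);


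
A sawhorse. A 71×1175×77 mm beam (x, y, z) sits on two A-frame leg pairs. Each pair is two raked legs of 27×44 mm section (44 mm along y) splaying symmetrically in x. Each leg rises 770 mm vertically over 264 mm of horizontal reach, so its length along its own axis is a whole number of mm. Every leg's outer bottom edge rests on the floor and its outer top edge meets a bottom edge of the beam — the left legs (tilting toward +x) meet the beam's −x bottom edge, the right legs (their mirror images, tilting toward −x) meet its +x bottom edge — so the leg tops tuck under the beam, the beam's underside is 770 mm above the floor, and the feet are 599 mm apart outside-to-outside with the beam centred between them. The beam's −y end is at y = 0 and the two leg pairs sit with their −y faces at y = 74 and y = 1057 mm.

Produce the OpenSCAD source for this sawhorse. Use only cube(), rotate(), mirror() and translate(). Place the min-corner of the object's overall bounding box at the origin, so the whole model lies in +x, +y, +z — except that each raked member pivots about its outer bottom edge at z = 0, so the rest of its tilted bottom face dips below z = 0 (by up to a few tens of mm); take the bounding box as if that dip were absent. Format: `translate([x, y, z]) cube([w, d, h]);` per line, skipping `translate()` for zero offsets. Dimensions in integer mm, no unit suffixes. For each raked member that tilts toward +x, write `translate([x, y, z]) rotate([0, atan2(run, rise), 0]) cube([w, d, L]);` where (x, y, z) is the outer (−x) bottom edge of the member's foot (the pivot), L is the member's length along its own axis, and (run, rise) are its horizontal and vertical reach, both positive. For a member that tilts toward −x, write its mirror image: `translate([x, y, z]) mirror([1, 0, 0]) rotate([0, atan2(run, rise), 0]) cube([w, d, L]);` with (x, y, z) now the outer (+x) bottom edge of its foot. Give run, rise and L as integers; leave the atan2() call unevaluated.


// leg length = √(264² + 770²) = 814
// right-leg outer foot x = 2·264 + 71 = 599
// beam min-corner = (264, 0, 770)
translate([264, 0, 770]) cube([71, 1175, 77]);
translate([0, 74, 0]) rotate([0, atan2(264, 770), 0]) cube([27, 44, 814]);
translate([599, 74, 0]) mirror([1, 0, 0]) rotate([0, atan2(264, 770), 0]) cube([27, 44, 814]);
translate([0, 1057, 0]) rotate([0, atan2(264, 770), 0]) cube([27, 44, 814]);
translate([599, 1057, 0]) mirror([1, 0, 0]) rotate([0, atan2(264, 770), 0]) cube([27, 44, 814]);


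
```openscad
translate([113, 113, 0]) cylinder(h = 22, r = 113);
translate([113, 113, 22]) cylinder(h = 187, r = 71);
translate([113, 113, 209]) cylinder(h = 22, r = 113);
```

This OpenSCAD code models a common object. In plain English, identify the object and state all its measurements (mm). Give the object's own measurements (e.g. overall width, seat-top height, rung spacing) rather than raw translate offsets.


A spool: two coaxial disc flanges of radius 113 mm and thickness 22 mm, joined by a core cylinder of radius 71 mm and height 187 mm. The lower flange rests on z = 0 and the three cylinders share a vertical axis.


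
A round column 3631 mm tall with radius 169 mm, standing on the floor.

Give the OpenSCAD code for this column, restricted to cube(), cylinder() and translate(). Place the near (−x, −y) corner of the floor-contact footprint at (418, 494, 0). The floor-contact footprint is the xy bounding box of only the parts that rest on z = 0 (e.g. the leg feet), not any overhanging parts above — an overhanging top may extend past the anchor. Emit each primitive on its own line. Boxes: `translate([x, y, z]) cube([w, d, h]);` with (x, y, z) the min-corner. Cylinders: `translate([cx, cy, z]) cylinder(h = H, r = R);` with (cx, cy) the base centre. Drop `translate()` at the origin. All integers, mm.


translate([587, 663, 0]) cylinder(h = 3631, r = 169);


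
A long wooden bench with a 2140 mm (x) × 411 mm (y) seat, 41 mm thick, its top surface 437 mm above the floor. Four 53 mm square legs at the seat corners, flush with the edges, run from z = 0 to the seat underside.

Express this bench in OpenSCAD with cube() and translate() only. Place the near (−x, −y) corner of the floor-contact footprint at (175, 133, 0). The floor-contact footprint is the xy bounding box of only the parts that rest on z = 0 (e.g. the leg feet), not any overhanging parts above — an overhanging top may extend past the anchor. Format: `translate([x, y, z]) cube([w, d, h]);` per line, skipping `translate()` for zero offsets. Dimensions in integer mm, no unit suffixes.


translate([175, 133, 396]) cube([2140, 411, 41]);
translate([175, 133, 0]) cube([53, 53, 396]);
translate([175, 491, 0]) cube([53, 53, 396]);
translate([2262, 133, 0]) cube([53, 53, 396]);
translate([2262, 491, 0]) cube([53, 53, 396]);


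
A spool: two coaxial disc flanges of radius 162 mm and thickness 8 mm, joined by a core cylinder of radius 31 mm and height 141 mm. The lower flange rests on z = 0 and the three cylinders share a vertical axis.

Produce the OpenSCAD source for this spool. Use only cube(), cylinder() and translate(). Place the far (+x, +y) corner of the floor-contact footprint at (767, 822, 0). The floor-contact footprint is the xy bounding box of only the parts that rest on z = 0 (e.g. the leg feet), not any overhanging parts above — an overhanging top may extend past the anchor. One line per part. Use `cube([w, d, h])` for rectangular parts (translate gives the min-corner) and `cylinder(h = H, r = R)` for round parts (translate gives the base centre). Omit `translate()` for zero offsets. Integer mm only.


translate([605, 660, 0]) cylinder(h = 8, r = 162);
translate([605, 660, 8]) cylinder(h = 141, r = 31);
translate([605, 660, 149]) cylinder(h = 8, r = 162);


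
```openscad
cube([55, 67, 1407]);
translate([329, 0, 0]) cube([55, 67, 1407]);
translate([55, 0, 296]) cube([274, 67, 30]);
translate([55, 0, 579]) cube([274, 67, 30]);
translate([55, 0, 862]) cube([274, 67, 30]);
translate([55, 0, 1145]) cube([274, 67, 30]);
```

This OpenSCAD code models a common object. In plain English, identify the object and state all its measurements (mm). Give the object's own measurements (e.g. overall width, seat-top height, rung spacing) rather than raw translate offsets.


A straight ladder. Two 55×67 mm vertical rails, 1407 mm tall, stand 384 mm apart (outside-to-outside) with their front faces coplanar on the −y side. 4 rungs, each 67 mm deep and 30 mm tall, span between the inner faces of the rails, front faces flush with the rails. The lowest rung's underside is at z = 296 mm and rungs are spaced 283 mm apart (underside to underside).


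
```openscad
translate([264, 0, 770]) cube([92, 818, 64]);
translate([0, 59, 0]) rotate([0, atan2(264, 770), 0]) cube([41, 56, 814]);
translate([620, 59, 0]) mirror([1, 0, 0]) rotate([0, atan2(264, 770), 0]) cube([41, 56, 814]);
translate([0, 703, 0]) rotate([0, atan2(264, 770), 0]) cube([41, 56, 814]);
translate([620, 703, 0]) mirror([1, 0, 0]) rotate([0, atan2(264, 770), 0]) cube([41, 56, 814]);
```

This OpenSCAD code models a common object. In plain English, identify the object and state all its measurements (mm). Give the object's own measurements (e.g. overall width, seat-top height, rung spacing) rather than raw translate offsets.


A sawhorse. A 92×818×64 mm beam (x, y, z) sits on two A-frame leg pairs. Each pair is two raked legs of 41×56 mm section (56 mm along y) splaying symmetrically in x. Each leg rises 770 mm vertically over 264 mm of horizontal reach and is 814 mm long along its own axis. Every leg's outer bottom edge rests on the floor and its outer top edge meets a bottom edge of the beam — the left legs (tilting toward +x) meet the beam's −x bottom edge, the right legs (their mirror images, tilting toward −x) meet its +x bottom edge — so the leg tops tuck under the beam, the beam's underside is 770 mm above the floor, and the feet are 620 mm apart outside-to-outside with the beam centred between them. The two leg pairs are set in 59 mm from either end of the beam.


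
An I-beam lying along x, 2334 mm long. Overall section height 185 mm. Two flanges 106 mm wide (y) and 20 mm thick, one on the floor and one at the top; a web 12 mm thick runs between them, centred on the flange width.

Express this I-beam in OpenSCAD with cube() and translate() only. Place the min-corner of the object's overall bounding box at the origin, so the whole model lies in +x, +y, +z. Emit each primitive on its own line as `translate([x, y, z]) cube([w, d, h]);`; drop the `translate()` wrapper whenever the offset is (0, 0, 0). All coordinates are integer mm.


cube([2334, 106, 20]);
translate([0, 47, 20]) cube([2334, 12, 145]);
translate([0, 0, 165]) cube([2334, 106, 20]);


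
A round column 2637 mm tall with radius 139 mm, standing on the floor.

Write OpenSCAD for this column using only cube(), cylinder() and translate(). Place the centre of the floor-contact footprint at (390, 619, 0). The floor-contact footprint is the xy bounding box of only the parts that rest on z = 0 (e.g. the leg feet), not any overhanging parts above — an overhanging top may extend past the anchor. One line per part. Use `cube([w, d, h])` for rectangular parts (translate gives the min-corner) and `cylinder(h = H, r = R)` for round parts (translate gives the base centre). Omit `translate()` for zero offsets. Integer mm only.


translate([390, 619, 0]) cylinder(h = 2637, r = 139);


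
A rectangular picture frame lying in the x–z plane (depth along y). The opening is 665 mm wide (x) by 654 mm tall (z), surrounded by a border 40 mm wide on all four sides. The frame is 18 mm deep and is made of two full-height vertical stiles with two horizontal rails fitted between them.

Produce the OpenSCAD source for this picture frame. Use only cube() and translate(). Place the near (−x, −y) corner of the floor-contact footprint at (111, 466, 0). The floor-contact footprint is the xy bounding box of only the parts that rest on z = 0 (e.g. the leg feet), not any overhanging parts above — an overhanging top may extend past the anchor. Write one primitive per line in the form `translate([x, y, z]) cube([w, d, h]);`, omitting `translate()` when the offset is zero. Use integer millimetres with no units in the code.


translate([111, 466, 0]) cube([40, 18, 734]);
translate([816, 466, 0]) cube([40, 18, 734]);
translate([151, 466, 0]) cube([665, 18, 40]);
translate([151, 466, 694]) cube([665, 18, 40]);


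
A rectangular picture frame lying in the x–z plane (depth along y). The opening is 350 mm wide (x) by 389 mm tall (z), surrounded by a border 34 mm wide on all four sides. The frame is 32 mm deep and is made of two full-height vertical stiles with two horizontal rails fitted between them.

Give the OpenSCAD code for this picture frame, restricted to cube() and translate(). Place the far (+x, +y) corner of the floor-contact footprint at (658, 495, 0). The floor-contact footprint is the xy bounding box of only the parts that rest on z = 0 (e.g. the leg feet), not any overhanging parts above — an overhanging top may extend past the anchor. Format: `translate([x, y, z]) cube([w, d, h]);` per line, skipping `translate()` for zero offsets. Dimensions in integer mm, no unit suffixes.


translate([240, 463, 0]) cube([34, 32, 457]);
translate([624, 463, 0]) cube([34, 32, 457]);
translate([274, 463, 0]) cube([350, 32, 34]);
translate([274, 463, 423]) cube([350, 32, 34]);


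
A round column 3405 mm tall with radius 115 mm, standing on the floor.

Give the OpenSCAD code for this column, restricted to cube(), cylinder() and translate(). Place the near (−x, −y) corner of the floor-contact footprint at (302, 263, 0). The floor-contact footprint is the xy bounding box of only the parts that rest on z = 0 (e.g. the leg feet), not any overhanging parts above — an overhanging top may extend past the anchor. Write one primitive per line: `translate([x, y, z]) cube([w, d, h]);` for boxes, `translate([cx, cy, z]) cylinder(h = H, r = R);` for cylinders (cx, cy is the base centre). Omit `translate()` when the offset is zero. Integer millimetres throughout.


translate([417, 378, 0]) cylinder(h = 3405, r = 115);


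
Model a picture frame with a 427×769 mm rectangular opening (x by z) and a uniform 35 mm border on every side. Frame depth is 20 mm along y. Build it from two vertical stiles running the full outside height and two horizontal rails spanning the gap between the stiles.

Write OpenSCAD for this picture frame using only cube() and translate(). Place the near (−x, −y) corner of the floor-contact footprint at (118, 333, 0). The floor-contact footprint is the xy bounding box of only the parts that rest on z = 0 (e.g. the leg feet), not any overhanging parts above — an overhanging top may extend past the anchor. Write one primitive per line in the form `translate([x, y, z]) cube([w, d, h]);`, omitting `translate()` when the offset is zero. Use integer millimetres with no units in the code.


translate([118, 333, 0]) cube([35, 20, 839]);
translate([580, 333, 0]) cube([35, 20, 839]);
translate([153, 333, 0]) cube([427, 20, 35]);
translate([153, 333, 804]) cube([427, 20, 35]);


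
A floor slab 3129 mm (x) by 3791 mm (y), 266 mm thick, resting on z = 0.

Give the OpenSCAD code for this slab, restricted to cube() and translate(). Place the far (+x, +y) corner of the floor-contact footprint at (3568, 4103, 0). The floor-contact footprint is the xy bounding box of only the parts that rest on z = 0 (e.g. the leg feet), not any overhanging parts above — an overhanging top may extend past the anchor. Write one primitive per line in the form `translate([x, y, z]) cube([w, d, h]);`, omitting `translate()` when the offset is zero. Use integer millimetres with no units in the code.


translate([439, 312, 0]) cube([3129, 3791, 266]);


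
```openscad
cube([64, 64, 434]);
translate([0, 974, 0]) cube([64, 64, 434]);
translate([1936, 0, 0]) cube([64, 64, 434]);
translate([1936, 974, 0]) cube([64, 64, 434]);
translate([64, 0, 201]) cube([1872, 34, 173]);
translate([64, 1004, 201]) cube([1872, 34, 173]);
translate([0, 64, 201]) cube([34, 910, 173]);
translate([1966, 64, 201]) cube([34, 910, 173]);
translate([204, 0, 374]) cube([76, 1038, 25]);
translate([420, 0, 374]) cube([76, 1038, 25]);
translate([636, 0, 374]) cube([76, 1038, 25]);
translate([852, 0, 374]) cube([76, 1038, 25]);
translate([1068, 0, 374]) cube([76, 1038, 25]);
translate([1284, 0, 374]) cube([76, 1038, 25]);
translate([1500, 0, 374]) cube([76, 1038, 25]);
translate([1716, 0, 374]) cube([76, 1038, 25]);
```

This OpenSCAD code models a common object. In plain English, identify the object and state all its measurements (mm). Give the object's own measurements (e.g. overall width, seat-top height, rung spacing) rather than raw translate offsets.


A bed frame 2000 mm long (x) by 1038 mm wide (y). Four 64×64 mm corner posts, 434 mm tall, at the corners of the footprint. Four rails of 34 mm thickness and 173 mm height run between adjacent posts with their undersides at z = 201 mm, their outer faces flush with the outside of the frame (the two x-running rails run between the posts' inner faces; the two y-running rails run between the posts' inner faces). 8 slats, each 76 mm wide (x) and 25 mm thick, lie across the top of the two x-running rails, running the full 1038 mm width of the frame in y; along x they sit between the end posts with a 140 mm gap after the −x posts and between neighbouring slats, leaving 144 mm before the +x posts.


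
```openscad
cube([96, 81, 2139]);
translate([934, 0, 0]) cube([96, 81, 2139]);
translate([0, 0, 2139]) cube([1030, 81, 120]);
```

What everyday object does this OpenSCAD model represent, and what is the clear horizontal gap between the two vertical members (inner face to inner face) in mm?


A door frame. The clear opening width is 838 mm.

Two 2139 mm tall posts with a header on top — a door frame. The left jamb is 96 mm wide at x = 0; the right jamb starts at x = 934. The clear opening is 934 − 96 = 838 mm.


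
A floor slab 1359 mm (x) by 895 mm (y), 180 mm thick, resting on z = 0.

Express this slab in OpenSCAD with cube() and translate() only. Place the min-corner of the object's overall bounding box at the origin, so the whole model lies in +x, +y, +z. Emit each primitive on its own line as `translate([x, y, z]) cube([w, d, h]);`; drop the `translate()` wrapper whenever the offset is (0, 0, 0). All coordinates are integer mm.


cube([1359, 895, 180]);


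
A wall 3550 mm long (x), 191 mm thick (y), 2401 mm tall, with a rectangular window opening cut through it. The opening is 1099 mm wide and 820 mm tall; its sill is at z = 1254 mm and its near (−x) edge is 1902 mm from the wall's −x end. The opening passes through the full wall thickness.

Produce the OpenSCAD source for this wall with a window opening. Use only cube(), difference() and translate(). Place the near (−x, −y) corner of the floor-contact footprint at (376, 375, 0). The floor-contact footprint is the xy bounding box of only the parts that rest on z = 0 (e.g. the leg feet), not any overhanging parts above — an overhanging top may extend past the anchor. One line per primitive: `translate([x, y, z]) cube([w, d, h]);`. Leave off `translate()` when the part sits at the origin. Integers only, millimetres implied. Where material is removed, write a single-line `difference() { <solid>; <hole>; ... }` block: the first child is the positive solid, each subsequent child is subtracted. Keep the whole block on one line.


difference() { translate([376, 375, 0]) cube([3550, 191, 2401]); translate([2278, 375, 1254]) cube([1099, 191, 820]); }


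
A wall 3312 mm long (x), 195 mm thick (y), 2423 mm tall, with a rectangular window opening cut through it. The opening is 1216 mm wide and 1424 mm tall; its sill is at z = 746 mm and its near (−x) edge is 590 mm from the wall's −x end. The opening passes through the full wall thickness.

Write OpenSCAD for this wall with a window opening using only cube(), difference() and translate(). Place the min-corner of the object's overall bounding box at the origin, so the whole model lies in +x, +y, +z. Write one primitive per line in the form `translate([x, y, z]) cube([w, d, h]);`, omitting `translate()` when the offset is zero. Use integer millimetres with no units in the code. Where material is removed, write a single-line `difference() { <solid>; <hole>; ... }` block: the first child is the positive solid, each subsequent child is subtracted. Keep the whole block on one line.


difference() { cube([3312, 195, 2423]); translate([590, 0, 746]) cube([1216, 195, 1424]); }


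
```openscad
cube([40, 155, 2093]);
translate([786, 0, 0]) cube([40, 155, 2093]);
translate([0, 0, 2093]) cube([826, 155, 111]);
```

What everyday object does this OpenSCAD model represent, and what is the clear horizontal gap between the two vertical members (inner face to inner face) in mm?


A door frame. The clear opening width is 746 mm.

Two 2093 mm tall posts with a header on top — a door frame. The left jamb is 40 mm wide at x = 0; the right jamb starts at x = 786. The clear opening is 786 − 40 = 746 mm.


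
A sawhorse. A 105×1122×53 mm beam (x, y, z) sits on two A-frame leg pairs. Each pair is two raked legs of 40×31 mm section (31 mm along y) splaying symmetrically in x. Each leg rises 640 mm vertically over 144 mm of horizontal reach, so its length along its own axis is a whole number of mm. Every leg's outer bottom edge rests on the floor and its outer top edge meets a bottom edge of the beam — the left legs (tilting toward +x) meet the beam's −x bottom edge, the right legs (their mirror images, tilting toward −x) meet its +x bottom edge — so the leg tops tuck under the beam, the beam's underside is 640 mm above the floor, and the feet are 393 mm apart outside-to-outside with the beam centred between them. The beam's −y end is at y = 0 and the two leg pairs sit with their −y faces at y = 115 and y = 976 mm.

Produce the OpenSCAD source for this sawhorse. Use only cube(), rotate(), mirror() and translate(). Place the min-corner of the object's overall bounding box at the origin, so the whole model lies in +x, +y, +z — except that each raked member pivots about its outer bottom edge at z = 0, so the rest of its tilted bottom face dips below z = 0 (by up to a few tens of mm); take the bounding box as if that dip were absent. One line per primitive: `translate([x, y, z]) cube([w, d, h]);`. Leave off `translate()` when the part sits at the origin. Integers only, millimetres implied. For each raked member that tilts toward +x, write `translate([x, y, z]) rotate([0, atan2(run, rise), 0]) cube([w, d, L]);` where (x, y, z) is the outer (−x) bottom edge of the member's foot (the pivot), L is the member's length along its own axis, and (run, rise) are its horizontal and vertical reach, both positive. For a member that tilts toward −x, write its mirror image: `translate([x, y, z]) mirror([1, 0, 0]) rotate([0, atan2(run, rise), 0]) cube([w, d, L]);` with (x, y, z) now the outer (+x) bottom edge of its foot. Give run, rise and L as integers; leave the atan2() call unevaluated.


// leg length = √(144² + 640²) = 656
// right-leg outer foot x = 2·144 + 105 = 393
// beam min-corner = (144, 0, 640)
translate([144, 0, 640]) cube([105, 1122, 53]);
translate([0, 115, 0]) rotate([0, atan2(144, 640), 0]) cube([40, 31, 656]);
translate([393, 115, 0]) mirror([1, 0, 0]) rotate([0, atan2(144, 640), 0]) cube([40, 31, 656]);
translate([0, 976, 0]) rotate([0, atan2(144, 640), 0]) cube([40, 31, 656]);
translate([393, 976, 0]) mirror([1, 0, 0]) rotate([0, atan2(144, 640), 0]) cube([40, 31, 656]);
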